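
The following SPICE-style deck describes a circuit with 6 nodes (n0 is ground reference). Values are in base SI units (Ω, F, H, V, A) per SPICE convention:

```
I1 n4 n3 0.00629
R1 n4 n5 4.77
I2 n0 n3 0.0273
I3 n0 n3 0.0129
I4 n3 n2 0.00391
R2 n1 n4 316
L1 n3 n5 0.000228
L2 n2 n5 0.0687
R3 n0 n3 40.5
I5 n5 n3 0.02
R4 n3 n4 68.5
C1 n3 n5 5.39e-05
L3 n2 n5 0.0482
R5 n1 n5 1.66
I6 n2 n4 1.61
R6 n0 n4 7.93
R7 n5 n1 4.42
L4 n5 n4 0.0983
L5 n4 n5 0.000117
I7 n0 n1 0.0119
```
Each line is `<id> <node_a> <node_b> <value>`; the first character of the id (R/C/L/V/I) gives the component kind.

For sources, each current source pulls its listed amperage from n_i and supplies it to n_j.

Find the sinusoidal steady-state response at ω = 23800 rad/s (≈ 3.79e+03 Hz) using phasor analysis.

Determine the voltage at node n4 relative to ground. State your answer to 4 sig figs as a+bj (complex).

0.6635+0.4999j V

Apply KCL at each of the 5 non-ground nodes and solve the resulting linear system.
Node n1: branches {R2, R5, R7, I7} → V_1 = -1.355-2.430j
Node n2: branches {I4, L2, L3, I6} → V_2 = -1.377-1085j
Node n3: branches {I1, I2, I3, I4, L1, R3, I5, R4, C1} → V_3 = -1.279-2.553j
Node n4: branches {I1, R1, R2, R4, I6, R6, L4, L5} → V_4 = 0.6635+0.4999j
Node n5: branches {R1, L1, L2, I5, C1, L3, R5, R7, L4, L5} → V_5 = -1.377-2.442j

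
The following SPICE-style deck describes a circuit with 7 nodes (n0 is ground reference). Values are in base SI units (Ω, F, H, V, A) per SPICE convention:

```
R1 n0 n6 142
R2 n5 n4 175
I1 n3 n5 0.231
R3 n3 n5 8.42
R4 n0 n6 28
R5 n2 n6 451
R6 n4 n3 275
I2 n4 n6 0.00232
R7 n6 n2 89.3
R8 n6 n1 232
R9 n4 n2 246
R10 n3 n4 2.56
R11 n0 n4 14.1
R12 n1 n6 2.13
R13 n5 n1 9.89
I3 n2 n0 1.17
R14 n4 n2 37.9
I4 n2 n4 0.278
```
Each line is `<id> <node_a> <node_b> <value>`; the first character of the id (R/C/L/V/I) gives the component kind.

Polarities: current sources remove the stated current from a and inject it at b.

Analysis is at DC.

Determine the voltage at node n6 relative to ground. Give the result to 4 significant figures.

Element admittances at DC:
  Y(R1) = 0.007042 S between n0,n6
  Y(R2) = 0.005714 S between n5,n4
  I1: injects 0.231 A into n5 (from n3)
  Y(R3) = 0.1188 S between n3,n5
  Y(R4) = 0.03571 S between n0,n6
  Y(R5) = 0.002217 S between n2,n6
  Y(R6) = 0.003636 S between n4,n3
  I2: injects 0.00232 A into n6 (from n4)
  Y(R7) = 0.01120 S between n6,n2
  Y(R8) = 0.004310 S between n6,n1
  Y(R9) = 0.004065 S between n4,n2
  Y(R10) = 0.3906 S between n3,n4
  Y(R11) = 0.07092 S between n0,n4
  Y(R12) = 0.4695 S between n1,n6
  Y(R13) = 0.1011 S between n5,n1
  I3: injects 1.17 A into n0 (from n2)
  Y(R14) = 0.02639 S between n4,n2
  I4: injects 0.278 A into n4 (from n2)
Assemble and solve the 6×6 MNA system:
  V(n1)=-9.585  V(n2)=-43.37  V(n3)=-10.79  V(n4)=-10.67  V(n5)=-9.221  V(n6)=-9.662

-9.662 V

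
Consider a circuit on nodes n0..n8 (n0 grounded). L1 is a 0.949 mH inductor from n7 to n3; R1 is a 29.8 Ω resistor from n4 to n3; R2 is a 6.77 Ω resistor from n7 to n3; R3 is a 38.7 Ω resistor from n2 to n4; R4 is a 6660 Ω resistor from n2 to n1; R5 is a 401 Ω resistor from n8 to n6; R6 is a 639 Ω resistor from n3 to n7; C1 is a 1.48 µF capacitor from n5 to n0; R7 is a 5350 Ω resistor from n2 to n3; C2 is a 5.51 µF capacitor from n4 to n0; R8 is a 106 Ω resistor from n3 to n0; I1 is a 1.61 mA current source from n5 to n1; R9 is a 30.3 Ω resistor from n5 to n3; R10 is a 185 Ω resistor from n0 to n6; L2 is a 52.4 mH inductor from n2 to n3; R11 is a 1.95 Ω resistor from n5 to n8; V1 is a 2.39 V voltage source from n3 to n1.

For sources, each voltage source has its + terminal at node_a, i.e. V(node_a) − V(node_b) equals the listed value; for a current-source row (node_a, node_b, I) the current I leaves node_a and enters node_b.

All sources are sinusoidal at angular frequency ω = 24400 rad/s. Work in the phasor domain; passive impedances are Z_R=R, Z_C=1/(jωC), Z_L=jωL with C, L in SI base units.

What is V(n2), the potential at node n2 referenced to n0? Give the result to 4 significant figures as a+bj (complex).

-0.01126-0.003502j V

Element admittances at ω=24400 rad/s:
  Y(L1) = 0.000-0.04319j S between n7,n3
  Y(R1) = 0.03356+0.000j S between n4,n3
  Y(R2) = 0.1477+0.000j S between n7,n3
  Y(R3) = 0.02584+0.000j S between n2,n4
  Y(R4) = 0.0001502+0.000j S between n2,n1
  Y(R5) = 0.002494+0.000j S between n8,n6
  Y(R6) = 0.001565+0.000j S between n3,n7
  Y(C1) = 0.000+0.03611j S between n5,n0
  Y(R7) = 0.0001869+0.000j S between n2,n3
  Y(C2) = 0.000+0.1344j S between n4,n0
  Y(R8) = 0.009434+0.000j S between n3,n0
  I1: injects 0.00161 A into n1 (from n5)
  Y(R9) = 0.03300+0.000j S between n5,n3
  Y(R10) = 0.005405+0.000j S between n0,n6
  Y(L2) = 0.000-0.0007821j S between n2,n3
  Y(R11) = 0.5128+0.000j S between n5,n8
  V1: constraint V(n3)−V(n1) = 2.39
Assemble and solve the 9×9 MNA system:
  V(n1)=-2.368+0.005722j  V(n2)=-0.01126-0.003502j  V(n3)=0.02247+0.005722j  V(n4)=0.001904-0.002601j  V(n5)=-0.009297+0.01512j  V(n6)=-0.002925+0.004756j  V(n7)=0.02247+0.005722j  V(n8)=-0.009266+0.01507j
  i(V1)=-0.001964+1.385e-06j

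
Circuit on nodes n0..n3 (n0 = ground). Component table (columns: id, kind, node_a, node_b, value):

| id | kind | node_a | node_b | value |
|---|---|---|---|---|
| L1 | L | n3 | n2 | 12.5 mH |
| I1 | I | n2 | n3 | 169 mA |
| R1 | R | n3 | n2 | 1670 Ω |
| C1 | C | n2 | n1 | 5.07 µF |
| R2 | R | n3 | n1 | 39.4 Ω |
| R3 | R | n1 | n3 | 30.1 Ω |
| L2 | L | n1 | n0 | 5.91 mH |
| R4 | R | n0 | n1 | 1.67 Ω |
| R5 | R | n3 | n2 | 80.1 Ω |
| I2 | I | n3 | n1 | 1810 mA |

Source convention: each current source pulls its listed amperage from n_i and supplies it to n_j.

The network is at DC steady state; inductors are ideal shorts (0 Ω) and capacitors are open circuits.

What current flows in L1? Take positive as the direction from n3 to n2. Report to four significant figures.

MNA unknowns: 3 node voltages V₁..V_3 plus 2 source currents (L1, L2)
L1: row V3−V2=0, i_L1 at 3,2
I1: z[2]−=0.169, z[3]+=0.169
R1: Y=0.0005988 on G[3,2]
C1: Y=0.000 on G[2,1]
R2: Y=0.02538 on G[3,1]
R3: Y=0.03322 on G[1,3]
L2: row V1−V0=0, i_L2 at 1,0
R4: Y=0.5988 on G[0,1]
R5: Y=0.01248 on G[3,2]
I2: z[3]−=1.81, z[1]+=1.81
solve → V1=0.000, V2=-30.89, V3=-30.89
aux → i_L1=0.1690, i_L2=0.000

0.1690 A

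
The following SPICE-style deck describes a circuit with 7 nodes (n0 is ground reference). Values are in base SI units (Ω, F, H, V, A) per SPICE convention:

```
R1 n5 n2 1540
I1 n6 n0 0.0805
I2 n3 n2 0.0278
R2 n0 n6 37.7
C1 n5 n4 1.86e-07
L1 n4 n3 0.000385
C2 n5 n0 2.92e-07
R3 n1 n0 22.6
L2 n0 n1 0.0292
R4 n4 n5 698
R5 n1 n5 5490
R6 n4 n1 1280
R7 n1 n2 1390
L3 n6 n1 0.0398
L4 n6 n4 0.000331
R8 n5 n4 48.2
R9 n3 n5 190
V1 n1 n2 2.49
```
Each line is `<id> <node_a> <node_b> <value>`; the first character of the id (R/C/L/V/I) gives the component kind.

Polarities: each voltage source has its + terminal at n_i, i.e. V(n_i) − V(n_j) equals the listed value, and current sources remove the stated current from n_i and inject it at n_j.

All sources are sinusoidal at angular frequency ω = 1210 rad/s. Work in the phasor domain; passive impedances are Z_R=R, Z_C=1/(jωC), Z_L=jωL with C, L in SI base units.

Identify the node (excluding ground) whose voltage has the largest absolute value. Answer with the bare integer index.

MNA unknowns: 6 node voltages V₁..V_6 plus 1 source current (V1)
R1: Y=0.0006494+0.000j on G[5,2]
I1: z[6]−=0.0805, z[0]+=0.0805
I2: z[3]−=0.0278, z[2]+=0.0278
R2: Y=0.02653+0.000j on G[0,6]
C1: Y=0.000+0.0002251j on G[5,4]
L1: Y=0.000-2.147j on G[4,3]
C2: Y=0.000+0.0003533j on G[5,0]
R3: Y=0.04425+0.000j on G[1,0]
L2: Y=0.000-0.02830j on G[0,1]
R4: Y=0.001433+0.000j on G[4,5]
R5: Y=0.0001821+0.000j on G[1,5]
R6: Y=0.0007813+0.000j on G[4,1]
R7: Y=0.0007194+0.000j on G[1,2]
L3: Y=0.000-0.02076j on G[6,1]
L4: Y=0.000-2.497j on G[6,4]
R8: Y=0.02075+0.000j on G[5,4]
R9: Y=0.005263+0.000j on G[3,5]
V1: row V1−V2=2.49, i_V1 at 1,2
solve → V1=-0.5953+0.4789j, V2=-3.085+0.4789j, V3=-2.572-1.423j, V4=-2.572-1.410j, V5=-2.587-1.325j, V6=-2.570-1.400j
aux → i_V1=-0.02991+0.001171j

2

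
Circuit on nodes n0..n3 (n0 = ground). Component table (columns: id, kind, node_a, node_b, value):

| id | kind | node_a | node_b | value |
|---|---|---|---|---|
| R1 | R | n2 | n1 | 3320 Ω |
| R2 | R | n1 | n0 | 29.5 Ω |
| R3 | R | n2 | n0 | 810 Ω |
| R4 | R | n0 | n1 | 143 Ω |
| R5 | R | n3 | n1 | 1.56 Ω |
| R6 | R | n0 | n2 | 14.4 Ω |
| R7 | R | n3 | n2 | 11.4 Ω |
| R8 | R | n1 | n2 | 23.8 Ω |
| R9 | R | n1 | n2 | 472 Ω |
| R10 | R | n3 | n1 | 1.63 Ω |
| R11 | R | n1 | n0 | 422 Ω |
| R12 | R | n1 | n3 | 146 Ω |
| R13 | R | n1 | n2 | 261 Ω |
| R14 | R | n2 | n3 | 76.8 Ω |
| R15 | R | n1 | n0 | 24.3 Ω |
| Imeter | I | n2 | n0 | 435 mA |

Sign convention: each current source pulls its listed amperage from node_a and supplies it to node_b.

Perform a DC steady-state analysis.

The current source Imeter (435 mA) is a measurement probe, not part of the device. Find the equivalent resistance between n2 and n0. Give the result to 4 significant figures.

R_eq = 8.093 Ω

Element admittances at DC:
  Y(R1) = 0.0003012 S between n2,n1
  Y(R2) = 0.03390 S between n1,n0
  Y(R3) = 0.001235 S between n2,n0
  Y(R4) = 0.006993 S between n0,n1
  Y(R5) = 0.6410 S between n3,n1
  Y(R6) = 0.06944 S between n0,n2
  Y(R7) = 0.08772 S between n3,n2
  Y(R8) = 0.04202 S between n1,n2
  Y(R9) = 0.002119 S between n1,n2
  Y(R10) = 0.6135 S between n3,n1
  Y(R11) = 0.002370 S between n1,n0
  Y(R12) = 0.006849 S between n1,n3
  Y(R13) = 0.003831 S between n1,n2
  Y(R14) = 0.01302 S between n2,n3
  Y(R15) = 0.04115 S between n1,n0
  Imeter: injects 0.435 A into n0 (from n2)
Assemble and solve the 3×3 MNA system:
  V(n1)=-2.205  V(n2)=-3.521  V(n3)=-2.303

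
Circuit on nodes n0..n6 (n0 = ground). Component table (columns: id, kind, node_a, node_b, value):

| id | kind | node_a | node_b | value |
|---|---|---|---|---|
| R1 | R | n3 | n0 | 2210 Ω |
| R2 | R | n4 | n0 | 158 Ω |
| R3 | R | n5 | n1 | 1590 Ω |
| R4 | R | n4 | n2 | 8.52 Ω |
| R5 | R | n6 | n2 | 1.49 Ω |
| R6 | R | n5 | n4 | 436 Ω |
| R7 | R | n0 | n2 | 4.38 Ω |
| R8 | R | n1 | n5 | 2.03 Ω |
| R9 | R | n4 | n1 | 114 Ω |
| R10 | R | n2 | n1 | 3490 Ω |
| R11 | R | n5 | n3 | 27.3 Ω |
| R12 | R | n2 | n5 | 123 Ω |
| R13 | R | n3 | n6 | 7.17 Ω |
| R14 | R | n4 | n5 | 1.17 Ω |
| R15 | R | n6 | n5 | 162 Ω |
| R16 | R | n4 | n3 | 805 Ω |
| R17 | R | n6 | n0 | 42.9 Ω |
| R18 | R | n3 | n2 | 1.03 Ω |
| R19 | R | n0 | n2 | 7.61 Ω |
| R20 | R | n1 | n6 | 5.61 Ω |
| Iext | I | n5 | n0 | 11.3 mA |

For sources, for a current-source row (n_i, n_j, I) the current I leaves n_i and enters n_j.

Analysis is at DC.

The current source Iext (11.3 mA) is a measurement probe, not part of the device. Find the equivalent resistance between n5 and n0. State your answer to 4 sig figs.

R_eq = 6.121 Ω

MNA unknowns: 6 node voltages V₁..V_6
R1: Y=0.0004525 on G[3,0]
R2: Y=0.006329 on G[4,0]
R3: Y=0.0006289 on G[5,1]
R4: Y=0.1174 on G[4,2]
R5: Y=0.6711 on G[6,2]
R6: Y=0.002294 on G[5,4]
R7: Y=0.2283 on G[0,2]
R8: Y=0.4926 on G[1,5]
R9: Y=0.008772 on G[4,1]
R10: Y=0.0002865 on G[2,1]
R11: Y=0.03663 on G[5,3]
R12: Y=0.008130 on G[2,5]
R13: Y=0.1395 on G[3,6]
R14: Y=0.8547 on G[4,5]
R15: Y=0.006173 on G[6,5]
R16: Y=0.001242 on G[4,3]
R17: Y=0.02331 on G[6,0]
R18: Y=0.9709 on G[3,2]
R19: Y=0.1314 on G[0,2]
R20: Y=0.1783 on G[1,6]
Iext: z[5]−=0.0113, z[0]+=0.0113
solve → V1=-0.05974, V2=-0.02808, V3=-0.03008, V4=-0.06373, V5=-0.06917, V6=-0.03350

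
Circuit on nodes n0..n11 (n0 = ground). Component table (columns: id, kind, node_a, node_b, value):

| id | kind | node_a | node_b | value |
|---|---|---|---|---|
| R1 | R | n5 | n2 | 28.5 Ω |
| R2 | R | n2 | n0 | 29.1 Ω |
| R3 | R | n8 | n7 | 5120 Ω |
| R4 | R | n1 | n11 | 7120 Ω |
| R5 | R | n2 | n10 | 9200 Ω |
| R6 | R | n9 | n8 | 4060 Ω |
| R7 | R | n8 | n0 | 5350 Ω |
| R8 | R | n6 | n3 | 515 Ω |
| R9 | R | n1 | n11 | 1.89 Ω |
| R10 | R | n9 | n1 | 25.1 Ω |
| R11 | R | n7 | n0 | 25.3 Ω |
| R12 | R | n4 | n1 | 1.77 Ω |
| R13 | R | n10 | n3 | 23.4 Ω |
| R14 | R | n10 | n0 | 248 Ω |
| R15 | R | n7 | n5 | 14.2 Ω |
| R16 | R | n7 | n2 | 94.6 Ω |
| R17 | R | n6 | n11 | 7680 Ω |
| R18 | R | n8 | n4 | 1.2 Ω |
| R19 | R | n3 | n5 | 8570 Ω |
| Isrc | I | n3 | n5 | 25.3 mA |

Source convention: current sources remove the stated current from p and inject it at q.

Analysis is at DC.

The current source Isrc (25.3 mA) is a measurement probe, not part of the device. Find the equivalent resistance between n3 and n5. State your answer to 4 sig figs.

Element admittances at DC:
  Y(R1) = 0.03509 S between n5,n2
  Y(R2) = 0.03436 S between n2,n0
  Y(R3) = 0.0001953 S between n8,n7
  Y(R4) = 0.0001404 S between n1,n11
  Y(R5) = 0.0001087 S between n2,n10
  Y(R6) = 0.0002463 S between n9,n8
  Y(R7) = 0.0001869 S between n8,n0
  Y(R8) = 0.001942 S between n6,n3
  Y(R9) = 0.5291 S between n1,n11
  Y(R10) = 0.03984 S between n9,n1
  Y(R11) = 0.03953 S between n7,n0
  Y(R12) = 0.5650 S between n4,n1
  Y(R13) = 0.04274 S between n10,n3
  Y(R14) = 0.004032 S between n10,n0
  Y(R15) = 0.07042 S between n7,n5
  Y(R16) = 0.01057 S between n7,n2
  Y(R17) = 0.0001302 S between n6,n11
  Y(R18) = 0.8333 S between n8,n4
  Y(R19) = 0.0001167 S between n3,n5
  Isrc: injects 0.0253 A into n5 (from n3)
Assemble and solve the 11×11 MNA system:
  V(n1)=-1.396  V(n2)=0.2829  V(n3)=-6.322  V(n4)=-1.395  V(n5)=0.5589  V(n6)=-6.013  V(n7)=0.3486  V(n8)=-1.394  V(n9)=-1.396  V(n10)=-5.763  V(n11)=-1.397

R_eq = 272.0 Ω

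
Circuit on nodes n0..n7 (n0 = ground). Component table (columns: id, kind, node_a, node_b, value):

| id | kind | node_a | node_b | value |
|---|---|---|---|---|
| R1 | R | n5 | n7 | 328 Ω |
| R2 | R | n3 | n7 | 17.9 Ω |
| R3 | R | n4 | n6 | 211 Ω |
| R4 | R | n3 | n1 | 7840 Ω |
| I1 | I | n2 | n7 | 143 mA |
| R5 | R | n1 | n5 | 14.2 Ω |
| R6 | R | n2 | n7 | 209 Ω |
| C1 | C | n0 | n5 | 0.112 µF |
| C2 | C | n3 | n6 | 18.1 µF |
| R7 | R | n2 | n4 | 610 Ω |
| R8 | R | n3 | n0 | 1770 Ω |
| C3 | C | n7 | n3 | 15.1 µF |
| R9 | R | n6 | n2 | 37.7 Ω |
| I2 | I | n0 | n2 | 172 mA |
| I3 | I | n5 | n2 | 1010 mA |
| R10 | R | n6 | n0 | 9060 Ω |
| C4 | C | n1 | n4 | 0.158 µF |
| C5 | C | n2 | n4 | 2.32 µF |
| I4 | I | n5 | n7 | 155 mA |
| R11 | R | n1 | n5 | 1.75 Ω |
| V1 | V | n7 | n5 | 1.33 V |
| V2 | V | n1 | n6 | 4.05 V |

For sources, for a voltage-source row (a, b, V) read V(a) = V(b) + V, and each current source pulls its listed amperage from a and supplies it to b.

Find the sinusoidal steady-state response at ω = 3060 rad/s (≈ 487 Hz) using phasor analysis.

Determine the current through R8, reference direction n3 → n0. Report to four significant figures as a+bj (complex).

MNA unknowns: 7 node voltages V₁..V_7 plus 2 source currents (V1, V2)
R1: Y=0.003049+0.000j on G[5,7]
R2: Y=0.05587+0.000j on G[3,7]
R3: Y=0.004739+0.000j on G[4,6]
R4: Y=0.0001276+0.000j on G[3,1]
I1: z[2]−=0.143, z[7]+=0.143
R5: Y=0.07042+0.000j on G[1,5]
R6: Y=0.004785+0.000j on G[2,7]
C1: Y=0.000+0.0003427j on G[0,5]
C2: Y=0.000+0.05539j on G[3,6]
R7: Y=0.001639+0.000j on G[2,4]
R8: Y=0.0005650+0.000j on G[3,0]
C3: Y=0.000+0.04621j on G[7,3]
R9: Y=0.02653+0.000j on G[6,2]
I2: z[0]−=0.172, z[2]+=0.172
I3: z[5]−=1.01, z[2]+=1.01
R10: Y=0.0001104+0.000j on G[6,0]
C4: Y=0.000+0.0004835j on G[1,4]
C5: Y=0.000+0.007099j on G[2,4]
I4: z[5]−=0.155, z[7]+=0.155
R11: Y=0.5714+0.000j on G[1,5]
V1: row V7−V5=1.33, i_V1 at 7,5
V2: row V1−V6=4.05, i_V2 at 1,6
solve → V1=204.4-103.1j, V2=231.2-104.8j, V3=202.6-103.0j, V4=221.3-93.78j, V5=203.1-103.3j, V6=200.4-103.1j, V7=204.4-103.3j
aux → i_V1=0.3109-0.07294j, i_V2=-0.8902-0.1344j

0.1145-0.05821j A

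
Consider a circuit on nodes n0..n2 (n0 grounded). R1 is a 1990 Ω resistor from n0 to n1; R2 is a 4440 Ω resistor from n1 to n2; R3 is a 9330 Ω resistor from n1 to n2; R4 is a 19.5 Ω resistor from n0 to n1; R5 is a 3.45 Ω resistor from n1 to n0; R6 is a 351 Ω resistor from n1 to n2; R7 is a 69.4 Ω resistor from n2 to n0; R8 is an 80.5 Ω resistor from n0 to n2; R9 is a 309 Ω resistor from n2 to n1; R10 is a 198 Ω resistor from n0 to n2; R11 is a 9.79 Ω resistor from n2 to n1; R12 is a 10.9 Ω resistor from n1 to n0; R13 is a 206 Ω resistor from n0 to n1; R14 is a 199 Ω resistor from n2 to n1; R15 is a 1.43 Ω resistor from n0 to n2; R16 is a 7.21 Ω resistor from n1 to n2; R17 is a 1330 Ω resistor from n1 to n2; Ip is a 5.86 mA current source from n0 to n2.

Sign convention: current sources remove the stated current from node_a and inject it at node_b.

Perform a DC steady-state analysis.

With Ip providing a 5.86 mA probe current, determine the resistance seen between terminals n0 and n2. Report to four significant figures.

R_eq = 1.122 Ω

Apply KCL at each of the 2 non-ground nodes and solve the resulting linear system.
Node n1: branches {R1, R2, R3, R4, R5, R6, R9, R11, R12, R13, R14, R16, R17} → V_1 = 0.002406
Node n2: branches {R2, R3, R6, R7, R8, R9, R10, R11, R14, R15, R16, R17, Ip} → V_2 = 0.006572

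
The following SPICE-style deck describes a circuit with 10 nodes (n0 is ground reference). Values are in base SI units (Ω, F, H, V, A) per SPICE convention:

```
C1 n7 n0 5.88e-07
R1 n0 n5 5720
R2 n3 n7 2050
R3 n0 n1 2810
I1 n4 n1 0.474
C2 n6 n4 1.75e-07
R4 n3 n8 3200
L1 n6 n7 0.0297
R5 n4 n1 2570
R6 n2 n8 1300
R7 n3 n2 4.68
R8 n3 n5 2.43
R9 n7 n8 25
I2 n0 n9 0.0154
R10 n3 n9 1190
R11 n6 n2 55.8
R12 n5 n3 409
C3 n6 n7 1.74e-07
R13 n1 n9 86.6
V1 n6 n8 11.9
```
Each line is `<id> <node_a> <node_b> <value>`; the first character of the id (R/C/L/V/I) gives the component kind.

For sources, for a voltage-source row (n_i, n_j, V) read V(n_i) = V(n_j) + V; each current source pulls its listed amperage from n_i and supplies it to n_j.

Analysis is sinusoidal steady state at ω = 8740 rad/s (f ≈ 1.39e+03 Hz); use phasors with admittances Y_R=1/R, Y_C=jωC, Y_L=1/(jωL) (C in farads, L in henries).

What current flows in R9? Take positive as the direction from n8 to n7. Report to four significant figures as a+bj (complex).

Apply KCL at each of the 9 non-ground nodes and solve the resulting linear system.
Node n1: branches {R3, I1, R5, R13} → V_1 = 317.6+71.64j
Node n2: branches {R6, R7, R11} → V_2 = 14.58+21.14j
Node n3: branches {R2, R4, R7, R8, R10, R12} → V_3 = 15.60+21.30j
Node n4: branches {I1, C2, R5} → V_4 = -38.99+238.5j
Node n5: branches {R1, R8, R12} → V_5 = 15.59+21.29j
Node n6: branches {C2, L1, R11, C3, V1} → V_6 = 3.459+19.31j
Node n7: branches {C1, R2, L1, R9, C3} → V_7 = -5.685+19.53j
Node n8: branches {R4, R6, R9, V1} → V_8 = -8.441+19.31j
Node n9: branches {I2, R10, R13} → V_9 = 298.4+68.22j
Source currents: i(V1)=-0.1354-0.01079j

-0.1102-0.008759j A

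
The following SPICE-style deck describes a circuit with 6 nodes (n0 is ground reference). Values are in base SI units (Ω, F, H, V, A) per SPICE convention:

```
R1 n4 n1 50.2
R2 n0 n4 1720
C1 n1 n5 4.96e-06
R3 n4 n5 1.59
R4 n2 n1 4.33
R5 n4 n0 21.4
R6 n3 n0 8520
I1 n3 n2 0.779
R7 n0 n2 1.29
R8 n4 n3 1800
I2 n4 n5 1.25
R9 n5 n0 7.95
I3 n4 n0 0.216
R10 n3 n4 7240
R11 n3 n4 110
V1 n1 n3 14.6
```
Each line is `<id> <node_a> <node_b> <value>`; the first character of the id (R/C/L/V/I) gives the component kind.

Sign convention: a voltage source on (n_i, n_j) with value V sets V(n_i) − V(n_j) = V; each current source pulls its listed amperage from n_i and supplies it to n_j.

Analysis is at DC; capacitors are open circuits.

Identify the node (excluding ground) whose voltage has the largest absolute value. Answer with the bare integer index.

Element admittances at DC:
  Y(R1) = 0.01992 S between n4,n1
  Y(R2) = 0.0005814 S between n0,n4
  Y(C1) = 0.000 S between n1,n5
  Y(R3) = 0.6289 S between n4,n5
  Y(R4) = 0.2309 S between n2,n1
  Y(R5) = 0.04673 S between n4,n0
  Y(R6) = 0.0001174 S between n3,n0
  I1: injects 0.779 A into n2 (from n3)
  Y(R7) = 0.7752 S between n0,n2
  Y(R8) = 0.0005556 S between n4,n3
  I2: injects 1.25 A into n5 (from n4)
  Y(R9) = 0.1258 S between n5,n0
  I3: injects 0.216 A into n0 (from n4)
  Y(R10) = 0.0001381 S between n3,n4
  Y(R11) = 0.009091 S between n3,n4
  V1: constraint V(n1)−V(n3) = 14.6
Assemble and solve the 6×6 MNA system:
  V(n1)=-2.702  V(n2)=0.1540  V(n3)=-17.30  V(n4)=-3.561  V(n5)=-1.311
  i(V1)=0.6425

3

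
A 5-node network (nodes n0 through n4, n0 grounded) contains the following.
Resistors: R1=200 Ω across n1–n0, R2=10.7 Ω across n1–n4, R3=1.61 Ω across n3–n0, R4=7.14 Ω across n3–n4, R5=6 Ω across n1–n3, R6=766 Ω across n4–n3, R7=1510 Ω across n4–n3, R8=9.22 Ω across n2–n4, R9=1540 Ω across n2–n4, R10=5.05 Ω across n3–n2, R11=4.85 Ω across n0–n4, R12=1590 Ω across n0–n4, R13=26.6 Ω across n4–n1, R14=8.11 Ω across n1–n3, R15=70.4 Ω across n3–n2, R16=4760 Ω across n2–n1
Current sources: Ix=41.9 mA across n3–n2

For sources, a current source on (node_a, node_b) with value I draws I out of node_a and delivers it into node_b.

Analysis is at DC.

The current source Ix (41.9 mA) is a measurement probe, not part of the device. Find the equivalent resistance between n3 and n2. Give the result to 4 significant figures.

R_eq = 3.361 Ω

Apply KCL at each of the 4 non-ground nodes and solve the resulting linear system.
Node n1: branches {R1, R2, R5, R13, R14, R16} → V_1 = 0.001934
Node n2: branches {R8, R9, R10, R15, R16, Ix} → V_2 = 0.1331
Node n3: branches {R3, R4, R5, R6, R7, R10, R14, R15, Ix} → V_3 = -0.007745
Node n4: branches {R2, R4, R6, R7, R8, R9, R11, R12, R13} → V_4 = 0.02321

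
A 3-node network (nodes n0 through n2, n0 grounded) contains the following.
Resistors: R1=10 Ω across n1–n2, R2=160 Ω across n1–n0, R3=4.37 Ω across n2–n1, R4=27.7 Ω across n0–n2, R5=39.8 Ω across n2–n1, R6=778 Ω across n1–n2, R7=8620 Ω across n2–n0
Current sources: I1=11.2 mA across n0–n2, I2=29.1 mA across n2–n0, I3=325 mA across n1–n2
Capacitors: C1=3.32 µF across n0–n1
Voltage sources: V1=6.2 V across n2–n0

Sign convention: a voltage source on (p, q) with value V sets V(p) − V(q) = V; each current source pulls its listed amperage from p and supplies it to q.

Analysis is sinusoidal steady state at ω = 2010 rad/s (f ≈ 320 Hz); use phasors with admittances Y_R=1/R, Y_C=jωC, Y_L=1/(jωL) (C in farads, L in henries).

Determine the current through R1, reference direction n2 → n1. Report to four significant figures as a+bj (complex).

0.1008+0.009584j A

MNA unknowns: 2 node voltages V₁..V_2 plus 1 source current (V1)
R1: Y=0.1000+0.000j on G[1,2]
R2: Y=0.006250+0.000j on G[1,0]
I1: z[0]−=0.0112, z[2]+=0.0112
R3: Y=0.2288+0.000j on G[2,1]
R4: Y=0.03610+0.000j on G[0,2]
I2: z[2]−=0.0291, z[0]+=0.0291
R5: Y=0.02513+0.000j on G[2,1]
R6: Y=0.001285+0.000j on G[1,2]
C1: Y=0.000+0.006673j on G[0,1]
R7: Y=0.0001160+0.000j on G[2,0]
I3: z[1]−=0.325, z[2]+=0.325
V1: row V2−V0=6.2, i_V1 at 2,0
solve → V1=5.192-0.09584j, V2=6.200+0.000j
aux → i_V1=-0.2755-0.03405j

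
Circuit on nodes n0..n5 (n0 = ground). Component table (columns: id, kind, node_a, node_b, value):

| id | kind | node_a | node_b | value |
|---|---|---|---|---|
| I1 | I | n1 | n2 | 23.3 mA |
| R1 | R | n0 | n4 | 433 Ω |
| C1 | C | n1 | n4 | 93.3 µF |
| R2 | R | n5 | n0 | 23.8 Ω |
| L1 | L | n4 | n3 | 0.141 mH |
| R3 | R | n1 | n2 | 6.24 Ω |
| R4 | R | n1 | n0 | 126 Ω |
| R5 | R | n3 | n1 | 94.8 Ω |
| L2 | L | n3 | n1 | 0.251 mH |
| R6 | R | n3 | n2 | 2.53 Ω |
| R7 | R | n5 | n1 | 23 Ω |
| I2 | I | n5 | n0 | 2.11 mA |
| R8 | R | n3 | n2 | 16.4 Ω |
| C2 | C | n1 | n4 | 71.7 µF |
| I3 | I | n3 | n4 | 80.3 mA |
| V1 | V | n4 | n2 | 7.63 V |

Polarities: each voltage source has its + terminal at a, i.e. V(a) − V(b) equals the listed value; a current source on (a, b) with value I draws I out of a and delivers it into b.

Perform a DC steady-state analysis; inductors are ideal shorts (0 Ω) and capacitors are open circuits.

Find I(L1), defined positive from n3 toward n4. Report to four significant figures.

MNA unknowns: 5 node voltages V₁..V_5 plus 3 source currents (L1, L2, V1)
I1: z[1]−=0.0233, z[2]+=0.0233
R1: Y=0.002309 on G[0,4]
C1: Y=0.000 on G[1,4]
R2: Y=0.04202 on G[5,0]
L1: row V4−V3=0, i_L1 at 4,3
R3: Y=0.1603 on G[1,2]
R4: Y=0.007937 on G[1,0]
R5: Y=0.01055 on G[3,1]
L2: row V3−V1=0, i_L2 at 3,1
R6: Y=0.3953 on G[3,2]
R7: Y=0.04348 on G[5,1]
I2: z[5]−=0.00211, z[0]+=0.00211
R8: Y=0.06098 on G[3,2]
C2: Y=0.000 on G[1,4]
I3: z[3]−=0.0803, z[4]+=0.0803
V1: row V4−V2=7.63, i_V1 at 4,2
solve → V1=-0.03394, V2=-7.664, V3=-0.03394, V4=-0.03394, V5=-0.04194
aux → i_L1=4.807, i_L2=1.246, i_V1=-4.727

-4.807 A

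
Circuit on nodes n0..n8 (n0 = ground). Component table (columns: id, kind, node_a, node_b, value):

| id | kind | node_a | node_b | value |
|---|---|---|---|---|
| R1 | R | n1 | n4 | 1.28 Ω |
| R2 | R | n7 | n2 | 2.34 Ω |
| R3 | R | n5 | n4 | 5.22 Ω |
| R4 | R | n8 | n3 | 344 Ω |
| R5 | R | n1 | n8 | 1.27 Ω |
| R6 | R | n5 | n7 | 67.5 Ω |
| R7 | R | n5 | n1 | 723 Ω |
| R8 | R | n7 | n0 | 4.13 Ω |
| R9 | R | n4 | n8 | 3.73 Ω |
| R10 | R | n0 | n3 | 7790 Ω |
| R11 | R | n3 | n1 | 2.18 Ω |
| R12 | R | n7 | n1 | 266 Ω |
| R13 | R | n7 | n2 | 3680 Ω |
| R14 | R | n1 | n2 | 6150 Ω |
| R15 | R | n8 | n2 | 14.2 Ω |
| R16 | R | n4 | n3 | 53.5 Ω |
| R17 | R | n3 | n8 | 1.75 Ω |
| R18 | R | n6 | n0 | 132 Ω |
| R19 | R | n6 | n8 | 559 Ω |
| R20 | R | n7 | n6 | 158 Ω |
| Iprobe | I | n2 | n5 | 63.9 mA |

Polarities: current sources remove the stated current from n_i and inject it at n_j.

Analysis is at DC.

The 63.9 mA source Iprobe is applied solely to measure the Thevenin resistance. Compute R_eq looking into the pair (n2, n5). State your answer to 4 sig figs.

R_eq = 15.39 Ω

Apply KCL at each of the 8 non-ground nodes and solve the resulting linear system.
Node n1: branches {R1, R5, R7, R11, R12, R14} → V_1 = 0.6425
Node n2: branches {R2, R13, R14, R15, Iprobe} → V_2 = -0.04329
Node n3: branches {R4, R10, R11, R16, R17} → V_3 = 0.6280
Node n4: branches {R1, R3, R9, R16} → V_4 = 0.6816
Node n5: branches {R3, R6, R7, Iprobe} → V_5 = 0.9401
Node n6: branches {R18, R19, R20} → V_6 = 0.06907
Node n7: branches {R2, R6, R8, R12, R13, R20} → V_7 = -0.002494
Node n8: branches {R4, R5, R9, R15, R17, R19} → V_8 = 0.6148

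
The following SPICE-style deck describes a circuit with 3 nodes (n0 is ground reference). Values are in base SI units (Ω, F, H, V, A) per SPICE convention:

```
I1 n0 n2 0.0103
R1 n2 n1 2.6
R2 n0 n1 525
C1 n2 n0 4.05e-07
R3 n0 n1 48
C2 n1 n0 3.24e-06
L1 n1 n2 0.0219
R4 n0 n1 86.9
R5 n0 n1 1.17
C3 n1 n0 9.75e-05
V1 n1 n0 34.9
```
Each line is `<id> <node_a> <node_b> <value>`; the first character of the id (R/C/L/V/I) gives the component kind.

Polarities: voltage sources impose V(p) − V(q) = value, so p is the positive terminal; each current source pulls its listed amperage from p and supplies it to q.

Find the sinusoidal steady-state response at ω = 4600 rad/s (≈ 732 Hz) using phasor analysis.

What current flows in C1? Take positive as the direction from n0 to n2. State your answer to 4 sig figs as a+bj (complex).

-0.0003138-0.06508j A

Apply KCL at each of the 2 non-ground nodes and solve the resulting linear system.
Node n1: branches {R1, R2, R3, C2, L1, R4, R5, C3, V1} → V_1 = 34.90+0.000j
Node n2: branches {I1, R1, C1, L1} → V_2 = 34.93-0.1684j
Source currents: i(V1)=-31.01-16.24j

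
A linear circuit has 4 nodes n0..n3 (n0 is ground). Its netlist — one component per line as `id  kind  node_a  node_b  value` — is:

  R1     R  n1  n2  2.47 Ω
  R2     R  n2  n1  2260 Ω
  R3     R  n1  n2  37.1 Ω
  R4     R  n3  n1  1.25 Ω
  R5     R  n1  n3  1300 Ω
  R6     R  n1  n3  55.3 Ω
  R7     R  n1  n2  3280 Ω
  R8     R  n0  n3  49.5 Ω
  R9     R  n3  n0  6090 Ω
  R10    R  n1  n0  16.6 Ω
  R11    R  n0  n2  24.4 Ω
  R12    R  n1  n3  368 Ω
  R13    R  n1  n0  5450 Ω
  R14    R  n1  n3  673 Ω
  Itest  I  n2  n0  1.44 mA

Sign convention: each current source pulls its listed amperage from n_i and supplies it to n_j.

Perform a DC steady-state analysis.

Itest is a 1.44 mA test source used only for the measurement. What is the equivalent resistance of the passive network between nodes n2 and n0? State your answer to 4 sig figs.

R_eq = 9.199 Ω

Element admittances at DC:
  Y(R1) = 0.4049 S between n1,n2
  Y(R2) = 0.0004425 S between n2,n1
  Y(R3) = 0.02695 S between n1,n2
  Y(R4) = 0.8000 S between n3,n1
  Y(R5) = 0.0007692 S between n1,n3
  Y(R6) = 0.01808 S between n1,n3
  Y(R7) = 0.0003049 S between n1,n2
  Y(R8) = 0.02020 S between n0,n3
  Y(R9) = 0.0001642 S between n3,n0
  Y(R10) = 0.06024 S between n1,n0
  Y(R11) = 0.04098 S between n0,n2
  Y(R12) = 0.002717 S between n1,n3
  Y(R13) = 0.0001835 S between n1,n0
  Y(R14) = 0.001486 S between n1,n3
  Itest: injects 0.00144 A into n0 (from n2)
Assemble and solve the 3×3 MNA system:
  V(n1)=-0.01117  V(n2)=-0.01325  V(n3)=-0.01090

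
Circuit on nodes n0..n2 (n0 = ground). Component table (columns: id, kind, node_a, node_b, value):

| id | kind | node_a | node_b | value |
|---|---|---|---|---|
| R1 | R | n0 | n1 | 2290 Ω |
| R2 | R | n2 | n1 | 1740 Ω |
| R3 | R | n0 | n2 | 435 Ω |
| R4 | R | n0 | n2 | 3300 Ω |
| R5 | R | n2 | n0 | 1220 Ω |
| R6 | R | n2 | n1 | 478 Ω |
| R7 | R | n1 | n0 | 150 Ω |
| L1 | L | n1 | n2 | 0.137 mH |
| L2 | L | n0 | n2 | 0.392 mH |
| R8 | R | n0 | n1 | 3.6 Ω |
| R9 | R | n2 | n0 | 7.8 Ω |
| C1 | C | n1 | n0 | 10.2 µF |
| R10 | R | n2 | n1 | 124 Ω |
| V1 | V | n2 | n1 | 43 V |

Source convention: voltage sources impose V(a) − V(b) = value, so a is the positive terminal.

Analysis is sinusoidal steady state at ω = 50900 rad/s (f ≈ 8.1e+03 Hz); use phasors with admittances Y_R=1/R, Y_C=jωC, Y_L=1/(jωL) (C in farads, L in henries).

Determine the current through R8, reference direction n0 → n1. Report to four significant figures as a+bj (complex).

0.9506-2.508j A

MNA unknowns: 2 node voltages V₁..V_2 plus 1 source current (V1)
R1: Y=0.0004367+0.000j on G[0,1]
R2: Y=0.0005747+0.000j on G[2,1]
R3: Y=0.002299+0.000j on G[0,2]
R4: Y=0.0003030+0.000j on G[0,2]
R5: Y=0.0008197+0.000j on G[2,0]
R6: Y=0.002092+0.000j on G[2,1]
R7: Y=0.006667+0.000j on G[1,0]
L1: Y=0.000-0.1434j on G[1,2]
L2: Y=0.000-0.05012j on G[0,2]
R8: Y=0.2778+0.000j on G[0,1]
R9: Y=0.1282+0.000j on G[2,0]
C1: Y=0.000+0.5192j on G[1,0]
R10: Y=0.008065+0.000j on G[2,1]
V1: row V2−V1=43, i_V1 at 2,1
solve → V1=-3.422+9.028j, V2=39.58+9.028j
aux → i_V1=-6.123+6.962j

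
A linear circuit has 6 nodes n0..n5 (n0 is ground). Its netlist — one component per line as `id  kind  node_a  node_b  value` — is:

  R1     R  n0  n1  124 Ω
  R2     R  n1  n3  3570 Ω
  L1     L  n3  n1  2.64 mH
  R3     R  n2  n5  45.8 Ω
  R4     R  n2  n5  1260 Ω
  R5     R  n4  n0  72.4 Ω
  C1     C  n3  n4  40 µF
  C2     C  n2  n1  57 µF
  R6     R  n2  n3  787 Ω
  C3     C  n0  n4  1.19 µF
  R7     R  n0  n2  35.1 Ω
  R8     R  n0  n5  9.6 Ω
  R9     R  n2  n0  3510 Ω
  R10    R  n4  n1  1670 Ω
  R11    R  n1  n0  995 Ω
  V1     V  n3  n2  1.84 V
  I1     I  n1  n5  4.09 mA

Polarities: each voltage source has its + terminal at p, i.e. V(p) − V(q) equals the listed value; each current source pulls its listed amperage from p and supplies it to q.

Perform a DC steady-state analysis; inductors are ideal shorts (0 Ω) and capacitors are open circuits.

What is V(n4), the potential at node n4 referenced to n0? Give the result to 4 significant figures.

MNA unknowns: 5 node voltages V₁..V_5 plus 2 source currents (L1, V1)
R1: Y=0.008065 on G[0,1]
R2: Y=0.0002801 on G[1,3]
L1: row V3−V1=0, i_L1 at 3,1
R3: Y=0.02183 on G[2,5]
R4: Y=0.0007937 on G[2,5]
R5: Y=0.01381 on G[4,0]
C1: Y=0.000 on G[3,4]
C2: Y=0.000 on G[2,1]
R6: Y=0.001271 on G[2,3]
C3: Y=0.000 on G[0,4]
R7: Y=0.02849 on G[0,2]
R8: Y=0.1042 on G[0,5]
R9: Y=0.0002849 on G[2,0]
R10: Y=0.0005988 on G[4,1]
R11: Y=0.001005 on G[1,0]
V1: row V3−V2=1.84, i_V1 at 3,2
I1: z[1]−=0.00409, z[5]+=0.00409
solve → V1=1.470, V2=-0.3702, V3=1.470, V4=0.06107, V5=-0.03381
aux → i_L1=0.01826, i_V1=-0.02060

0.06107 V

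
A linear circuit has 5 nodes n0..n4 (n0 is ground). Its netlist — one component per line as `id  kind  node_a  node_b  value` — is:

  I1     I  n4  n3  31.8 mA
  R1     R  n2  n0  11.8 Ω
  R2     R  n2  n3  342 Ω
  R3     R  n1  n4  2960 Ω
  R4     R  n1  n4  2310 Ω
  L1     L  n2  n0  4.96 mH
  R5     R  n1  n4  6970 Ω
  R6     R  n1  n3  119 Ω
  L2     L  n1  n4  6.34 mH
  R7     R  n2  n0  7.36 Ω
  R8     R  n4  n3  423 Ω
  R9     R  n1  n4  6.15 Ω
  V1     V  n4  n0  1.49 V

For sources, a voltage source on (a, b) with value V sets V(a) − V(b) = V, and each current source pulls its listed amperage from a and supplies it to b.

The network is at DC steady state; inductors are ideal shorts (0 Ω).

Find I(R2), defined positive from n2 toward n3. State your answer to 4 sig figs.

-0.01022 A

Apply KCL at each of the 4 non-ground nodes and solve the resulting linear system.
Node n1: branches {R3, R4, R5, R6, L2, R9} → V_1 = 1.490
Node n2: branches {R1, R2, L1, R7} → V_2 = 0.000
Node n3: branches {I1, R2, R6, R8} → V_3 = 3.494
Node n4: branches {I1, R3, R4, R5, L2, R8, R9, V1} → V_4 = 1.490
Source currents: i(L1)=0.01022, i(L2)=0.01684, i(V1)=-0.01022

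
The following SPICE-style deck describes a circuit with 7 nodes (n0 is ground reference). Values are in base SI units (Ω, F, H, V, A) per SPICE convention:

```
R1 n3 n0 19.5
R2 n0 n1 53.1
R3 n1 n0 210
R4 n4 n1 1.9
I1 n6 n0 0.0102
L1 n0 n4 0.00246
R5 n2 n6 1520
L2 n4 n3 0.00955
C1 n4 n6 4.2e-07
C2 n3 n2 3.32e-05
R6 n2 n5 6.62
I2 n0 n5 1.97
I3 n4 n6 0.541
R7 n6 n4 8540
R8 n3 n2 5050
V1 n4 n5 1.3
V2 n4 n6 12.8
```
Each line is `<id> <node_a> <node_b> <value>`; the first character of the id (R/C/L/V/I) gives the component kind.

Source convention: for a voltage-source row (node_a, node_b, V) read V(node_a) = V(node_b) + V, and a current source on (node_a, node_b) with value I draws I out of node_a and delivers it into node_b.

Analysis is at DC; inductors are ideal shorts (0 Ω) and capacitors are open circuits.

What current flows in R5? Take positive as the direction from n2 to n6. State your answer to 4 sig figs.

Apply KCL at each of the 6 non-ground nodes and solve the resulting linear system.
Node n1: branches {R2, R3, R4} → V_1 = 0.000
Node n2: branches {R5, C2, R6, R8} → V_2 = -1.348
Node n3: branches {R1, L2, C2, R8} → V_3 = 0.000
Node n4: branches {R4, L1, L2, C1, I3, R7, V1, V2} → V_4 = 0.000
Node n5: branches {R6, I2, V1} → V_5 = -1.300
Node n6: branches {I1, R5, C1, I3, R7, V2} → V_6 = -12.80
Source currents: i(L1)=-1.960, i(L2)=0.0002670, i(V1)=-1.963, i(V2)=-0.5398

0.007534 A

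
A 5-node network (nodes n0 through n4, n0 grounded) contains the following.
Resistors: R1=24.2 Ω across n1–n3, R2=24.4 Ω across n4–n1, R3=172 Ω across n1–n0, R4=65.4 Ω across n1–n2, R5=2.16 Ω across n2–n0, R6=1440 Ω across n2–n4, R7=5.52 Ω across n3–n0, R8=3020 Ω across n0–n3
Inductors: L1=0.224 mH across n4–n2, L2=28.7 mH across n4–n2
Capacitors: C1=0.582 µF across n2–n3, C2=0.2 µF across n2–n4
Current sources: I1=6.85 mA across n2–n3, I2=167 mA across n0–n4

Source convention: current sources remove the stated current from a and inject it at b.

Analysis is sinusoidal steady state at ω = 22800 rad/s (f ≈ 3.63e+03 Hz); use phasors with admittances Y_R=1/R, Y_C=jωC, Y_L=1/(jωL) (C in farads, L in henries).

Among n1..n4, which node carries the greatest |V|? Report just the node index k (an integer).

4

Element admittances at ω=22800 rad/s:
  Y(R1) = 0.04132+0.000j S between n1,n3
  Y(L1) = 0.000-0.1958j S between n4,n2
  Y(R2) = 0.04098+0.000j S between n4,n1
  Y(C1) = 0.000+0.01327j S between n2,n3
  Y(L2) = 0.000-0.001528j S between n4,n2
  I1: injects 0.00685 A into n3 (from n2)
  Y(R3) = 0.005814+0.000j S between n1,n0
  Y(R4) = 0.01529+0.000j S between n1,n2
  Y(R5) = 0.4630+0.000j S between n2,n0
  Y(R6) = 0.0006944+0.000j S between n2,n4
  Y(C2) = 0.000+0.004560j S between n2,n4
  Y(R7) = 0.1812+0.000j S between n3,n0
  Y(R8) = 0.0003311+0.000j S between n0,n3
  I2: injects 0.167 A into n4 (from n0)
Assemble and solve the 4×4 MNA system:
  V(n1)=0.2496+0.3406j  V(n2)=0.3248-0.03467j  V(n3)=0.08371+0.07752j  V(n4)=0.4242+0.7942j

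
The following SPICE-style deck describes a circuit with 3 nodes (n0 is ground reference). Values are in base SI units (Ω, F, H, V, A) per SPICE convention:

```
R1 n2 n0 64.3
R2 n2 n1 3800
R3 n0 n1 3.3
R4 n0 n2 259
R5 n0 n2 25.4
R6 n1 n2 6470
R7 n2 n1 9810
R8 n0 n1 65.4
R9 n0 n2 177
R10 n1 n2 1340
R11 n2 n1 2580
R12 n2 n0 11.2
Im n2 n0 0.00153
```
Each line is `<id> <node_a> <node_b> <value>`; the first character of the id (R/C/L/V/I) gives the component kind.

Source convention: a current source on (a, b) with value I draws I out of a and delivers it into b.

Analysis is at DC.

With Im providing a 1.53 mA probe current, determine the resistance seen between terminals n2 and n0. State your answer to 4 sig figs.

R_eq = 6.437 Ω

Element admittances at DC:
  Y(R1) = 0.01555 S between n2,n0
  Y(R2) = 0.0002632 S between n2,n1
  Y(R3) = 0.3030 S between n0,n1
  Y(R4) = 0.003861 S between n0,n2
  Y(R5) = 0.03937 S between n0,n2
  Y(R6) = 0.0001546 S between n1,n2
  Y(R7) = 0.0001019 S between n2,n1
  Y(R8) = 0.01529 S between n0,n1
  Y(R9) = 0.005650 S between n0,n2
  Y(R10) = 0.0007463 S between n1,n2
  Y(R11) = 0.0003876 S between n2,n1
  Y(R12) = 0.08929 S between n2,n0
  Im: injects 0.00153 A into n0 (from n2)
Assemble and solve the 2×2 MNA system:
  V(n1)=-5.089e-05  V(n2)=-0.009848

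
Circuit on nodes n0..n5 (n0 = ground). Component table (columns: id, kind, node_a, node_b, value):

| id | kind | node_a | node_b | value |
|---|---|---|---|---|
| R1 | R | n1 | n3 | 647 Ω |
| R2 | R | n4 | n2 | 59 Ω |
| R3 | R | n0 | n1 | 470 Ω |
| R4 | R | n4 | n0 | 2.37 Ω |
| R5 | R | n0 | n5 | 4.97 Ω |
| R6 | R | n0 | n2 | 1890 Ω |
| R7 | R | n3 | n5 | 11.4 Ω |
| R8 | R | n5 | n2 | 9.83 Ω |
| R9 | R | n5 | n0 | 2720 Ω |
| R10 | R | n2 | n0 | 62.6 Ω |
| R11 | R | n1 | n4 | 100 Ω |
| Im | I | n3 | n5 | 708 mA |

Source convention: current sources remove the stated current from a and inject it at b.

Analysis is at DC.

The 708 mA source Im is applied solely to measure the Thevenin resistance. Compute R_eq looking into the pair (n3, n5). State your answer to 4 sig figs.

Element admittances at DC:
  Y(R1) = 0.001546 S between n1,n3
  Y(R2) = 0.01695 S between n4,n2
  Y(R3) = 0.002128 S between n0,n1
  Y(R4) = 0.4219 S between n4,n0
  Y(R5) = 0.2012 S between n0,n5
  Y(R6) = 0.0005291 S between n0,n2
  Y(R7) = 0.08772 S between n3,n5
  Y(R8) = 0.1017 S between n5,n2
  Y(R9) = 0.0003676 S between n5,n0
  Y(R10) = 0.01597 S between n2,n0
  Y(R11) = 0.01000 S between n1,n4
  Im: injects 0.708 A into n5 (from n3)
Assemble and solve the 5×5 MNA system:
  V(n1)=-0.9070  V(n2)=0.03270  V(n3)=-7.901  V(n4)=-0.01897  V(n5)=0.04661

R_eq = 11.23 Ω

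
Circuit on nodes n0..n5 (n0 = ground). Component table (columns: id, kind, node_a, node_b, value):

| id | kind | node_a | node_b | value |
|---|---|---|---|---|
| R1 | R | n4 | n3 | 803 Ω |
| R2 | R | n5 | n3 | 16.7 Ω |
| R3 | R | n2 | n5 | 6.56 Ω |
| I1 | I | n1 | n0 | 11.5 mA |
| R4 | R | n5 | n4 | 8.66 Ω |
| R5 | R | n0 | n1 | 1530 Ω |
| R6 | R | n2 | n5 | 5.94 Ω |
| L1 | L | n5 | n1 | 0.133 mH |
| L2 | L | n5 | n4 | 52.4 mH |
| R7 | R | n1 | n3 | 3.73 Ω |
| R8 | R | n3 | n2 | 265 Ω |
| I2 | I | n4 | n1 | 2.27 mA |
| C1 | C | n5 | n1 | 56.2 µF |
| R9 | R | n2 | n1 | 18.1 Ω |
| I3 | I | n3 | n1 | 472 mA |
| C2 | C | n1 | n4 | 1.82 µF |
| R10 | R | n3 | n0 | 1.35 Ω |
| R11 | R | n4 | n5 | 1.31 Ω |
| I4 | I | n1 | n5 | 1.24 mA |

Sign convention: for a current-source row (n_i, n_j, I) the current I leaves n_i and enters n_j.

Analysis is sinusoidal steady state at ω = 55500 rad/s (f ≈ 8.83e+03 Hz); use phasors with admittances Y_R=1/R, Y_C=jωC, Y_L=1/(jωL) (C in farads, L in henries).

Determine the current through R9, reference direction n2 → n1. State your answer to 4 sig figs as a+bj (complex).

-0.0007994+0.001360j A

MNA unknowns: 5 node voltages V₁..V_5
R1: Y=0.001245+0.000j on G[4,3]
R2: Y=0.05988+0.000j on G[5,3]
R3: Y=0.1524+0.000j on G[2,5]
I1: z[1]−=0.0115, z[0]+=0.0115
R4: Y=0.1155+0.000j on G[5,4]
R5: Y=0.0006536+0.000j on G[0,1]
R6: Y=0.1684+0.000j on G[2,5]
L1: Y=0.000-0.1355j on G[5,1]
L2: Y=0.000-0.0003439j on G[5,4]
R7: Y=0.2681+0.000j on G[1,3]
R8: Y=0.003774+0.000j on G[3,2]
I2: z[4]−=0.00227, z[1]+=0.00227
C1: Y=0.000+3.119j on G[5,1]
R9: Y=0.05525+0.000j on G[2,1]
I3: z[3]−=0.472, z[1]+=0.472
C2: Y=0.000+0.1010j on G[1,4]
R10: Y=0.7407+0.000j on G[3,0]
R11: Y=0.7634+0.000j on G[4,5]
I4: z[1]−=0.00124, z[5]+=0.00124
solve → V1=1.364-0.005601j, V2=1.349+0.01901j, V3=-0.01673+4.942e-06j, V4=1.362+0.02368j, V5=1.363+0.02348j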